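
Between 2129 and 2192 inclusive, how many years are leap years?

16

Multiples of 4 in [2129,2192]: 16.
Of those, multiples of 100: 0 (not leap unless ÷400).
Multiples of 400: 0.
Leap years = 16 − 0 + 0 = 16.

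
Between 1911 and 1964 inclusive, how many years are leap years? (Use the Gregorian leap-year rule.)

14

Multiples of 4 in [1911,1964]: 14.
Of those, multiples of 100: 0 (not leap unless ÷400).
Multiples of 400: 0.
Leap years = 14 − 0 + 0 = 14.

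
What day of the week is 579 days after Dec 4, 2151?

First find the weekday of Dec 4, 2151. Doomsday rule: the anchor day for the 2100s is Sunday. For year 51: 51÷12 = 4 r 3, and 3÷4 = 0, so 4+3+0 = 7.
Sunday + 7 ≡ Sunday — that's 2151's doomsday.
In December the doomsday date is Dec 12.
Dec 4 is 8 days before Dec 12; 8 mod 7 = 1, so Sunday − 1 = Saturday.
579 mod 7 = 5, so 579 days after a Saturday is Saturday + 5 = Thursday.

Thursday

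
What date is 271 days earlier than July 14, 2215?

October 16, 2214

−14 → Jun 30, 2215 (end of Jun, 30 days; 257 left).
−30 → May 31, 2215 (end of May, 31 days; 227 left).
−31 → Apr 30, 2215 (end of Apr, 30 days; 196 left).
−30 → Mar 31, 2215 (end of Mar, 31 days; 166 left).
−31 → Feb 28, 2215 (end of Feb, 28 days; 135 left).
−28 → Jan 31, 2215 (end of Jan, 31 days; 107 left).
−31 → Dec 31, 2214 (end of Dec, 31 days; 76 left).
−31 → Nov 30, 2214 (end of Nov, 30 days; 45 left).
−30 → Oct 31, 2214 (end of Oct, 31 days; 15 left).
−15 → Oct 16, 2214.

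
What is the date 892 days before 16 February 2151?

−365 (one year) → Feb 16, 2150 (527 left).
−365 (one year) → Feb 16, 2149 (162 left).
−16 → Jan 31, 2149 (end of Jan, 31 days; 146 left).
−31 → Dec 31, 2148 (end of Dec, 31 days; 115 left).
−31 → Nov 30, 2148 (end of Nov, 30 days; 84 left).
−30 → Oct 31, 2148 (end of Oct, 31 days; 54 left).
−31 → Sep 30, 2148 (end of Sep, 30 days; 23 left).
−23 → Sep 7, 2148.

September 7, 2148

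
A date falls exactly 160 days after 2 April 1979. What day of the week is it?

First find the weekday of Apr 2, 1979. Doomsday rule: the anchor day for the 1900s is Wednesday. For year 79: 79÷12 = 6 r 7, and 7÷4 = 1, so 6+7+1 = 14.
Wednesday + 14 ≡ Wednesday — that's 1979's doomsday.
In April the doomsday date is Apr 4.
Apr 2 is 2 days before Apr 4; 2 mod 7 = 2, so Wednesday − 2 = Monday.
160 mod 7 = 6, so 160 days after a Monday is Monday + 6 = Sunday.

Sunday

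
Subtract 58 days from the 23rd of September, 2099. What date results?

−23 → Aug 31, 2099 (end of Aug, 31 days; 35 left).
−31 → Jul 31, 2099 (end of Jul, 31 days; 4 left).
−4 → Jul 27, 2099.

July 27, 2099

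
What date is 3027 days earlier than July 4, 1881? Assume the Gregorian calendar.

March 21, 1873

−365 (one year) → Jul 4, 1880 (2662 left).
−366 (one year; includes Feb 29, 1880) → Jul 4, 1879 (2296 left).
−365 (one year) → Jul 4, 1878 (1931 left).
−365 (one year) → Jul 4, 1877 (1566 left).
−365 (one year) → Jul 4, 1876 (1201 left).
−366 (one year; includes Feb 29, 1876) → Jul 4, 1875 (835 left).
−365 (one year) → Jul 4, 1874 (470 left).
−365 (one year) → Jul 4, 1873 (105 left).
−4 → Jun 30, 1873 (end of Jun, 30 days; 101 left).
−30 → May 31, 1873 (end of May, 31 days; 71 left).
−31 → Apr 30, 1873 (end of Apr, 30 days; 40 left).
−30 → Mar 31, 1873 (end of Mar, 31 days; 10 left).
−10 → Mar 21, 1873.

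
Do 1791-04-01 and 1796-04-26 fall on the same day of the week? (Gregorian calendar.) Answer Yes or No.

From Apr 1, 1791 to Apr 26, 1796 is 1852 days.
1852 mod 7 = 4, so they are different weekdays.
(Apr 1, 1791 is a Friday; Apr 26, 1796 is a Tuesday.)

No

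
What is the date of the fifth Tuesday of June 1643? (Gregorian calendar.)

June 1, 1643 is a Monday.
The first Tuesday is therefore June 2 (1 days later).
The fifth Tuesday is 2 + 4×7 = June 30.

June 30, 1643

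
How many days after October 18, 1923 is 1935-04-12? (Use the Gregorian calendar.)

4194

Oct 18, 1923 → Oct 18, 1924: 366 days (Feb 29, 1924 is in that span).
Oct 18, 1924 → Oct 18, 1925: 365 days.
Oct 18, 1925 → Oct 18, 1926: 365 days.
Oct 18, 1926 → Oct 18, 1927: 365 days.
Oct 18, 1927 → Oct 18, 1928: 366 days (Feb 29, 1928 is in that span).
Oct 18, 1928 → Oct 18, 1929: 365 days.
Oct 18, 1929 → Oct 18, 1930: 365 days.
Oct 18, 1930 → Oct 18, 1931: 365 days.
Oct 18, 1931 → Oct 18, 1932: 366 days (Feb 29, 1932 is in that span).
Oct 18, 1932 → Oct 18, 1933: 365 days.
Oct 18, 1933 → Oct 18, 1934: 365 days.
Oct 18, 1934 → Nov 18, 1934: 31 days (October has 31).
Nov 18, 1934 → Dec 18, 1934: 30 days (November has 30).
Dec 18, 1934 → Jan 18, 1935: 31 days (December has 31).
Jan 18, 1935 → Feb 18, 1935: 31 days (January has 31).
Feb 18, 1935 → Mar 18, 1935: 28 days (February has 28).
Mar 18, 1935 → Apr 12, 1935: 25 days.
Total: 4194 days.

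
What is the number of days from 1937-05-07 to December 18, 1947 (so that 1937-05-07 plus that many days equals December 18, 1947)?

3877

May 7, 1937 → May 7, 1938: 365 days.
May 7, 1938 → May 7, 1939: 365 days.
May 7, 1939 → May 7, 1940: 366 days (Feb 29, 1940 is in that span).
May 7, 1940 → May 7, 1941: 365 days.
May 7, 1941 → May 7, 1942: 365 days.
May 7, 1942 → May 7, 1943: 365 days.
May 7, 1943 → May 7, 1944: 366 days (Feb 29, 1944 is in that span).
May 7, 1944 → May 7, 1945: 365 days.
May 7, 1945 → May 7, 1946: 365 days.
May 7, 1946 → May 7, 1947: 365 days.
May 7, 1947 → Jun 7, 1947: 31 days (May has 31).
Jun 7, 1947 → Jul 7, 1947: 30 days (June has 30).
Jul 7, 1947 → Aug 7, 1947: 31 days (July has 31).
Aug 7, 1947 → Sep 7, 1947: 31 days (August has 31).
Sep 7, 1947 → Oct 7, 1947: 30 days (September has 30).
Oct 7, 1947 → Nov 7, 1947: 31 days (October has 31).
Nov 7, 1947 → Dec 7, 1947: 30 days (November has 30).
Dec 7, 1947 → Dec 18, 1947: 11 days.
Total: 3877 days.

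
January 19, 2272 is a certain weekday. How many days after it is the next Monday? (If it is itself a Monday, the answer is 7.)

Jan 19, 2272 is a Friday.
From Friday to the next Monday is 3 days.

3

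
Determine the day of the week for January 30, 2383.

Sunday

Doomsday rule: the anchor day for the 2300s is Wednesday. For year 83: 83÷12 = 6 r 11, and 11÷4 = 2, so 6+11+2 = 19.
Wednesday + 19 ≡ Monday — that's 2383's doomsday.
In January the doomsday date is Jan 3 (2383 is not a leap year).
Jan 30 is 27 days after Jan 3; 27 mod 7 = 6, so Monday + 6 = Sunday.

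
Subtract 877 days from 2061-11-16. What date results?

−365 (one year) → Nov 16, 2060 (512 left).
−366 (one year; includes Feb 29, 2060) → Nov 16, 2059 (146 left).
−16 → Oct 31, 2059 (end of Oct, 31 days; 130 left).
−31 → Sep 30, 2059 (end of Sep, 30 days; 99 left).
−30 → Aug 31, 2059 (end of Aug, 31 days; 69 left).
−31 → Jul 31, 2059 (end of Jul, 31 days; 38 left).
−31 → Jun 30, 2059 (end of Jun, 30 days; 7 left).
−7 → Jun 23, 2059.

June 23, 2059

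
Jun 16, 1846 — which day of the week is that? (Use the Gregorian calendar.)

Doomsday rule: the anchor day for the 1800s is Friday. For year 46: 46÷12 = 3 r 10, and 10÷4 = 2, so 3+10+2 = 15.
Friday + 15 ≡ Saturday — that's 1846's doomsday.
In June the doomsday date is Jun 6.
Jun 16 is 10 days after Jun 6; 10 mod 7 = 3, so Saturday + 3 = Tuesday.

Tuesday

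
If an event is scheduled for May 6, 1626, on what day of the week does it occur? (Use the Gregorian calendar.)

Wednesday

Doomsday rule: the anchor day for the 1600s is Tuesday. For year 26: 26÷12 = 2 r 2, and 2÷4 = 0, so 2+2+0 = 4.
Tuesday + 4 ≡ Saturday — that's 1626's doomsday.
In May the doomsday date is May 9.
May 6 is 3 days before May 9; 3 mod 7 = 3, so Saturday − 3 = Wednesday.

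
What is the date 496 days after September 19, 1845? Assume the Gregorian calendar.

+365 (one year) → Sep 19, 1846 (131 left).
Sep has 30 days: +12 → Oct 1, 1846 (119 left).
Oct has 31 days: +31 → Nov 1, 1846 (88 left).
Nov has 30 days: +30 → Dec 1, 1846 (58 left).
Dec has 31 days: +31 → Jan 1, 1847 (27 left).
+27 → Jan 28, 1847.

January 28, 1847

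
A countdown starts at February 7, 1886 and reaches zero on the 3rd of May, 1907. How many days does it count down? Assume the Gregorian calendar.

Feb 7, 1886 → Feb 7, 1887: 365 days.
Feb 7, 1887 → Feb 7, 1888: 365 days.
Feb 7, 1888 → Feb 7, 1889: 366 days (Feb 29, 1888 is in that span).
Feb 7, 1889 → Feb 7, 1890: 365 days.
Feb 7, 1890 → Feb 7, 1891: 365 days.
Feb 7, 1891 → Feb 7, 1892: 365 days.
Feb 7, 1892 → Feb 7, 1893: 366 days (Feb 29, 1892 is in that span).
Feb 7, 1893 → Feb 7, 1894: 365 days.
Feb 7, 1894 → Feb 7, 1895: 365 days.
Feb 7, 1895 → Feb 7, 1896: 365 days.
Feb 7, 1896 → Feb 7, 1897: 366 days (Feb 29, 1896 is in that span).
Feb 7, 1897 → Feb 7, 1898: 365 days.
Feb 7, 1898 → Feb 7, 1899: 365 days.
Feb 7, 1899 → Feb 7, 1900: 365 days.
Feb 7, 1900 → Feb 7, 1901: 365 days.
Feb 7, 1901 → Feb 7, 1902: 365 days.
Feb 7, 1902 → Feb 7, 1903: 365 days.
Feb 7, 1903 → Feb 7, 1904: 365 days.
Feb 7, 1904 → Feb 7, 1905: 366 days (Feb 29, 1904 is in that span).
Feb 7, 1905 → Feb 7, 1906: 365 days.
Feb 7, 1906 → Feb 7, 1907: 365 days.
Feb 7, 1907 → Mar 7, 1907: 28 days (February has 28).
Mar 7, 1907 → Apr 7, 1907: 31 days (March has 31).
Apr 7, 1907 → May 3, 1907: 26 days.
Total: 7754 days.

7754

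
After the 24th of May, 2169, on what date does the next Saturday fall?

May 24, 2169 is a Wednesday.
From Wednesday to the next Saturday is 3 days.
May 24, 2169 + 3 = May 27, 2169.

May 27, 2169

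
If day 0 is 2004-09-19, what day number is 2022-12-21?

Sep 19, 2004 → Sep 19, 2005: 365 days.
Sep 19, 2005 → Sep 19, 2006: 365 days.
Sep 19, 2006 → Sep 19, 2007: 365 days.
Sep 19, 2007 → Sep 19, 2008: 366 days (Feb 29, 2008 is in that span).
Sep 19, 2008 → Sep 19, 2009: 365 days.
Sep 19, 2009 → Sep 19, 2010: 365 days.
Sep 19, 2010 → Sep 19, 2011: 365 days.
Sep 19, 2011 → Sep 19, 2012: 366 days (Feb 29, 2012 is in that span).
Sep 19, 2012 → Sep 19, 2013: 365 days.
Sep 19, 2013 → Sep 19, 2014: 365 days.
Sep 19, 2014 → Sep 19, 2015: 365 days.
Sep 19, 2015 → Sep 19, 2016: 366 days (Feb 29, 2016 is in that span).
Sep 19, 2016 → Sep 19, 2017: 365 days.
Sep 19, 2017 → Sep 19, 2018: 365 days.
Sep 19, 2018 → Sep 19, 2019: 365 days.
Sep 19, 2019 → Sep 19, 2020: 366 days (Feb 29, 2020 is in that span).
Sep 19, 2020 → Sep 19, 2021: 365 days.
Sep 19, 2021 → Sep 19, 2022: 365 days.
Sep 19, 2022 → Oct 19, 2022: 30 days (September has 30).
Oct 19, 2022 → Nov 19, 2022: 31 days (October has 31).
Nov 19, 2022 → Dec 19, 2022: 30 days (November has 30).
Dec 19, 2022 → Dec 21, 2022: 2 days.
Total: 6667 days.

6667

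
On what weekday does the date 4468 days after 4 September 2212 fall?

Sep 4, 2212 is a Friday.
4468 mod 7 = 2, so 4468 days after a Friday is Friday + 2 = Sunday.

Sunday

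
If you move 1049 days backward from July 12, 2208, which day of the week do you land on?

Wednesday

Jul 12, 2208 is a Tuesday.
1049 mod 7 = 6, so 1049 days before a Tuesday is Tuesday − 6 = Wednesday.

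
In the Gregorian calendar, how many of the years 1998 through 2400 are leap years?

Multiples of 4 in [1998,2400]: 101.
Of those, multiples of 100: 5 (not leap unless ÷400).
Multiples of 400: 2.
Leap years = 101 − 5 + 2 = 98.

98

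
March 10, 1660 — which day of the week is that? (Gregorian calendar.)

Wednesday

Doomsday rule: the anchor day for the 1600s is Tuesday. For year 60: 60÷12 = 5 r 0, and 0÷4 = 0, so 5+0+0 = 5.
Tuesday + 5 ≡ Sunday — that's 1660's doomsday.
In March the doomsday date is Mar 14.
Mar 10 is 4 days before Mar 14; 4 mod 7 = 4, so Sunday − 4 = Wednesday.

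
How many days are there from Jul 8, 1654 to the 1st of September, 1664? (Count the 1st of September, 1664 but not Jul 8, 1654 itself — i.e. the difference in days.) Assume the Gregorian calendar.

3708

Jul 8, 1654 → Jul 8, 1655: 365 days.
Jul 8, 1655 → Jul 8, 1656: 366 days (Feb 29, 1656 is in that span).
Jul 8, 1656 → Jul 8, 1657: 365 days.
Jul 8, 1657 → Jul 8, 1658: 365 days.
Jul 8, 1658 → Jul 8, 1659: 365 days.
Jul 8, 1659 → Jul 8, 1660: 366 days (Feb 29, 1660 is in that span).
Jul 8, 1660 → Jul 8, 1661: 365 days.
Jul 8, 1661 → Jul 8, 1662: 365 days.
Jul 8, 1662 → Jul 8, 1663: 365 days.
Jul 8, 1663 → Jul 8, 1664: 366 days (Feb 29, 1664 is in that span).
Jul 8, 1664 → Aug 8, 1664: 31 days (July has 31).
Aug 8, 1664 → Sep 1, 1664: 24 days.
Total: 3708 days.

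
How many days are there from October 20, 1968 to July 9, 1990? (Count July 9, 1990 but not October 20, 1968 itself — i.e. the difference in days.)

7932

Oct 20, 1968 → Oct 20, 1969: 365 days.
Oct 20, 1969 → Oct 20, 1970: 365 days.
Oct 20, 1970 → Oct 20, 1971: 365 days.
Oct 20, 1971 → Oct 20, 1972: 366 days (Feb 29, 1972 is in that span).
Oct 20, 1972 → Oct 20, 1973: 365 days.
Oct 20, 1973 → Oct 20, 1974: 365 days.
Oct 20, 1974 → Oct 20, 1975: 365 days.
Oct 20, 1975 → Oct 20, 1976: 366 days (Feb 29, 1976 is in that span).
Oct 20, 1976 → Oct 20, 1977: 365 days.
Oct 20, 1977 → Oct 20, 1978: 365 days.
Oct 20, 1978 → Oct 20, 1979: 365 days.
Oct 20, 1979 → Oct 20, 1980: 366 days (Feb 29, 1980 is in that span).
Oct 20, 1980 → Oct 20, 1981: 365 days.
Oct 20, 1981 → Oct 20, 1982: 365 days.
Oct 20, 1982 → Oct 20, 1983: 365 days.
Oct 20, 1983 → Oct 20, 1984: 366 days (Feb 29, 1984 is in that span).
Oct 20, 1984 → Oct 20, 1985: 365 days.
Oct 20, 1985 → Oct 20, 1986: 365 days.
Oct 20, 1986 → Oct 20, 1987: 365 days.
Oct 20, 1987 → Oct 20, 1988: 366 days (Feb 29, 1988 is in that span).
Oct 20, 1988 → Oct 20, 1989: 365 days.
Oct 20, 1989 → Nov 20, 1989: 31 days (October has 31).
Nov 20, 1989 → Dec 20, 1989: 30 days (November has 30).
Dec 20, 1989 → Jan 20, 1990: 31 days (December has 31).
Jan 20, 1990 → Feb 20, 1990: 31 days (January has 31).
Feb 20, 1990 → Mar 20, 1990: 28 days (February has 28).
Mar 20, 1990 → Apr 20, 1990: 31 days (March has 31).
Apr 20, 1990 → May 20, 1990: 30 days (April has 30).
May 20, 1990 → Jun 20, 1990: 31 days (May has 31).
Jun 20, 1990 → Jul 9, 1990: 19 days.
Total: 7932 days.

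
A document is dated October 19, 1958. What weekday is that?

Sunday

January 1, 1958 is a Wednesday.
Jan 1, 1958 → Feb 1, 1958: 31 days (January has 31).
Feb 1, 1958 → Mar 1, 1958: 28 days (February has 28).
Mar 1, 1958 → Apr 1, 1958: 31 days (March has 31).
Apr 1, 1958 → May 1, 1958: 30 days (April has 30).
May 1, 1958 → Jun 1, 1958: 31 days (May has 31).
Jun 1, 1958 → Jul 1, 1958: 30 days (June has 30).
Jul 1, 1958 → Aug 1, 1958: 31 days (July has 31).
Aug 1, 1958 → Sep 1, 1958: 31 days (August has 31).
Sep 1, 1958 → Oct 1, 1958: 30 days (September has 30).
Oct 1, 1958 → Oct 19, 1958: 18 days.
Total: 291 days.
291 mod 7 = 4, so Wednesday + 4 = Sunday.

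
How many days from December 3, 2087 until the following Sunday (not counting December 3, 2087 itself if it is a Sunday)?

Dec 3, 2087 is a Wednesday.
From Wednesday to the next Sunday is 4 days.

4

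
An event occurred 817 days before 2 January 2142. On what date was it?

−365 (one year) → Jan 2, 2141 (452 left).
−366 (one year; includes Feb 29, 2140) → Jan 2, 2140 (86 left).
−2 → Dec 31, 2139 (end of Dec, 31 days; 84 left).
−31 → Nov 30, 2139 (end of Nov, 30 days; 53 left).
−30 → Oct 31, 2139 (end of Oct, 31 days; 23 left).
−23 → Oct 8, 2139.

October 8, 2139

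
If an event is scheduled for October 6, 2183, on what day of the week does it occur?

Doomsday rule: the anchor day for the 2100s is Sunday. For year 83: 83÷12 = 6 r 11, and 11÷4 = 2, so 6+11+2 = 19.
Sunday + 19 ≡ Friday — that's 2183's doomsday.
In October the doomsday date is Oct 10.
Oct 6 is 4 days before Oct 10; 4 mod 7 = 4, so Friday − 4 = Monday.

Monday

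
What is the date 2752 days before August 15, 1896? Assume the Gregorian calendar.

−366 (one year; includes Feb 29, 1896) → Aug 15, 1895 (2386 left).
−365 (one year) → Aug 15, 1894 (2021 left).
−365 (one year) → Aug 15, 1893 (1656 left).
−365 (one year) → Aug 15, 1892 (1291 left).
−366 (one year; includes Feb 29, 1892) → Aug 15, 1891 (925 left).
−365 (one year) → Aug 15, 1890 (560 left).
−365 (one year) → Aug 15, 1889 (195 left).
−15 → Jul 31, 1889 (end of Jul, 31 days; 180 left).
−31 → Jun 30, 1889 (end of Jun, 30 days; 149 left).
−30 → May 31, 1889 (end of May, 31 days; 119 left).
−31 → Apr 30, 1889 (end of Apr, 30 days; 88 left).
−30 → Mar 31, 1889 (end of Mar, 31 days; 58 left).
−31 → Feb 28, 1889 (end of Feb, 28 days; 27 left).
−27 → Feb 1, 1889.

February 1, 1889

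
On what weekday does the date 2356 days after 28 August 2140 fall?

Thursday

Aug 28, 2140 is a Sunday.
2356 mod 7 = 4, so 2356 days after a Sunday is Sunday + 4 = Thursday.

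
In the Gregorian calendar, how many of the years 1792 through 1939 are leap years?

35

Multiples of 4 in [1792,1939]: 37.
Of those, multiples of 100: 2 (not leap unless ÷400).
Multiples of 400: 0.
Leap years = 37 − 2 + 0 = 35.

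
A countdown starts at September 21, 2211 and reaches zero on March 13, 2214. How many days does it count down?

Sep 21, 2211 → Sep 21, 2212: 366 days (Feb 29, 2212 is in that span).
Sep 21, 2212 → Sep 21, 2213: 365 days.
Sep 21, 2213 → Oct 21, 2213: 30 days (September has 30).
Oct 21, 2213 → Nov 21, 2213: 31 days (October has 31).
Nov 21, 2213 → Dec 21, 2213: 30 days (November has 30).
Dec 21, 2213 → Jan 21, 2214: 31 days (December has 31).
Jan 21, 2214 → Feb 21, 2214: 31 days (January has 31).
Feb 21, 2214 → Mar 13, 2214: 20 days.
Total: 904 days.

904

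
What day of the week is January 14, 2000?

Doomsday rule: the anchor day for the 2000s is Tuesday. For year 00: 0÷12 = 0 r 0, and 0÷4 = 0, so 0+0+0 = 0.
Tuesday + 0 ≡ Tuesday — that's 2000's doomsday.
In January the doomsday date is Jan 4 (2000 is a leap year (divisible by 400)).
Jan 14 is 10 days after Jan 4; 10 mod 7 = 3, so Tuesday + 3 = Friday.

Friday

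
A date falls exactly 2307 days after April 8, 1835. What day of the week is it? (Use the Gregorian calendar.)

First find the weekday of Apr 8, 1835. Doomsday rule: the anchor day for the 1800s is Friday. For year 35: 35÷12 = 2 r 11, and 11÷4 = 2, so 2+11+2 = 15.
Friday + 15 ≡ Saturday — that's 1835's doomsday.
In April the doomsday date is Apr 4.
Apr 8 is 4 days after Apr 4; 4 mod 7 = 4, so Saturday + 4 = Wednesday.
2307 mod 7 = 4, so 2307 days after a Wednesday is Wednesday + 4 = Sunday.

Sunday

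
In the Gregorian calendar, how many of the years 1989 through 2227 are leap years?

57

Multiples of 4 in [1989,2227]: 59.
Of those, multiples of 100: 3 (not leap unless ÷400).
Multiples of 400: 1.
Leap years = 59 − 3 + 1 = 57.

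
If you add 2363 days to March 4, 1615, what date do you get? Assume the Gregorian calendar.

+366 (one year; includes Feb 29, 1616) → Mar 4, 1616 (1997 left).
+365 (one year) → Mar 4, 1617 (1632 left).
+365 (one year) → Mar 4, 1618 (1267 left).
+365 (one year) → Mar 4, 1619 (902 left).
+366 (one year; includes Feb 29, 1620) → Mar 4, 1620 (536 left).
+365 (one year) → Mar 4, 1621 (171 left).
Mar has 31 days: +28 → Apr 1, 1621 (143 left).
Apr has 30 days: +30 → May 1, 1621 (113 left).
May has 31 days: +31 → Jun 1, 1621 (82 left).
Jun has 30 days: +30 → Jul 1, 1621 (52 left).
Jul has 31 days: +31 → Aug 1, 1621 (21 left).
+21 → Aug 22, 1621.

August 22, 1621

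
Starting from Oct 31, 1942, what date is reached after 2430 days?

June 26, 1949

+365 (one year) → Oct 31, 1943 (2065 left).
+366 (one year; includes Feb 29, 1944) → Oct 31, 1944 (1699 left).
+365 (one year) → Oct 31, 1945 (1334 left).
+365 (one year) → Oct 31, 1946 (969 left).
+365 (one year) → Oct 31, 1947 (604 left).
+366 (one year; includes Feb 29, 1948) → Oct 31, 1948 (238 left).
Oct has 31 days: +1 → Nov 1, 1948 (237 left).
Nov has 30 days: +30 → Dec 1, 1948 (207 left).
Dec has 31 days: +31 → Jan 1, 1949 (176 left).
Jan has 31 days: +31 → Feb 1, 1949 (145 left).
Feb has 28 days: +28 → Mar 1, 1949 (117 left).
Mar has 31 days: +31 → Apr 1, 1949 (86 left).
Apr has 30 days: +30 → May 1, 1949 (56 left).
May has 31 days: +31 → Jun 1, 1949 (25 left).
+25 → Jun 26, 1949.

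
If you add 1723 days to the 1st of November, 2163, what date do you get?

+366 (one year; includes Feb 29, 2164) → Nov 1, 2164 (1357 left).
+365 (one year) → Nov 1, 2165 (992 left).
+365 (one year) → Nov 1, 2166 (627 left).
+365 (one year) → Nov 1, 2167 (262 left).
Nov has 30 days: +30 → Dec 1, 2167 (232 left).
Dec has 31 days: +31 → Jan 1, 2168 (201 left).
Jan has 31 days: +31 → Feb 1, 2168 (170 left).
Feb has 29 days: +29 → Mar 1, 2168 (141 left).
Mar has 31 days: +31 → Apr 1, 2168 (110 left).
Apr has 30 days: +30 → May 1, 2168 (80 left).
May has 31 days: +31 → Jun 1, 2168 (49 left).
Jun has 30 days: +30 → Jul 1, 2168 (19 left).
+19 → Jul 20, 2168.

July 20, 2168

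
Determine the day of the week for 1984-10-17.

Wednesday

January 1, 1984 is a Sunday.
Jan 1, 1984 → Feb 1, 1984: 31 days (January has 31).
Feb 1, 1984 → Mar 1, 1984: 29 days (February has 29).
Mar 1, 1984 → Apr 1, 1984: 31 days (March has 31).
Apr 1, 1984 → May 1, 1984: 30 days (April has 30).
May 1, 1984 → Jun 1, 1984: 31 days (May has 31).
Jun 1, 1984 → Jul 1, 1984: 30 days (June has 30).
Jul 1, 1984 → Aug 1, 1984: 31 days (July has 31).
Aug 1, 1984 → Sep 1, 1984: 31 days (August has 31).
Sep 1, 1984 → Oct 1, 1984: 30 days (September has 30).
Oct 1, 1984 → Oct 17, 1984: 16 days.
Total: 290 days.
290 mod 7 = 3, so Sunday + 3 = Wednesday.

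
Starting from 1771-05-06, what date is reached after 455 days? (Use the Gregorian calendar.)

August 3, 1772

+366 (one year; includes Feb 29, 1772) → May 6, 1772 (89 left).
May has 31 days: +26 → Jun 1, 1772 (63 left).
Jun has 30 days: +30 → Jul 1, 1772 (33 left).
Jul has 31 days: +31 → Aug 1, 1772 (2 left).
+2 → Aug 3, 1772.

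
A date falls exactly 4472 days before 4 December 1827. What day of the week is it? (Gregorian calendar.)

Wednesday

First find the weekday of Dec 4, 1827. Doomsday rule: the anchor day for the 1800s is Friday. For year 27: 27÷12 = 2 r 3, and 3÷4 = 0, so 2+3+0 = 5.
Friday + 5 ≡ Wednesday — that's 1827's doomsday.
In December the doomsday date is Dec 12.
Dec 4 is 8 days before Dec 12; 8 mod 7 = 1, so Wednesday − 1 = Tuesday.
4472 mod 7 = 6, so 4472 days before a Tuesday is Tuesday − 6 = Wednesday.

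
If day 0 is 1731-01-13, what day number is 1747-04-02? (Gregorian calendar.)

Jan 13, 1731 → Jan 13, 1732: 365 days.
Jan 13, 1732 → Jan 13, 1733: 366 days (Feb 29, 1732 is in that span).
Jan 13, 1733 → Jan 13, 1734: 365 days.
Jan 13, 1734 → Jan 13, 1735: 365 days.
Jan 13, 1735 → Jan 13, 1736: 365 days.
Jan 13, 1736 → Jan 13, 1737: 366 days (Feb 29, 1736 is in that span).
Jan 13, 1737 → Jan 13, 1738: 365 days.
Jan 13, 1738 → Jan 13, 1739: 365 days.
Jan 13, 1739 → Jan 13, 1740: 365 days.
Jan 13, 1740 → Jan 13, 1741: 366 days (Feb 29, 1740 is in that span).
Jan 13, 1741 → Jan 13, 1742: 365 days.
Jan 13, 1742 → Jan 13, 1743: 365 days.
Jan 13, 1743 → Jan 13, 1744: 365 days.
Jan 13, 1744 → Jan 13, 1745: 366 days (Feb 29, 1744 is in that span).
Jan 13, 1745 → Jan 13, 1746: 365 days.
Jan 13, 1746 → Jan 13, 1747: 365 days.
Jan 13, 1747 → Feb 13, 1747: 31 days (January has 31).
Feb 13, 1747 → Mar 13, 1747: 28 days (February has 28).
Mar 13, 1747 → Apr 2, 1747: 20 days.
Total: 5923 days.

5923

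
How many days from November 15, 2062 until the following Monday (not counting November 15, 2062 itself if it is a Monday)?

5

Nov 15, 2062 is a Wednesday.
From Wednesday to the next Monday is 5 days.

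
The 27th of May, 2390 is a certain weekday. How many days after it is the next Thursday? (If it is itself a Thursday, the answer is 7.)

4

May 27, 2390 is a Sunday.
From Sunday to the next Thursday is 4 days.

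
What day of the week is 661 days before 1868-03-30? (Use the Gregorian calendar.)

Friday

First find the weekday of Mar 30, 1868. Doomsday rule: the anchor day for the 1800s is Friday. For year 68: 68÷12 = 5 r 8, and 8÷4 = 2, so 5+8+2 = 15.
Friday + 15 ≡ Saturday — that's 1868's doomsday.
In March the doomsday date is Mar 14.
Mar 30 is 16 days after Mar 14; 16 mod 7 = 2, so Saturday + 2 = Monday.
661 mod 7 = 3, so 661 days before a Monday is Monday − 3 = Friday.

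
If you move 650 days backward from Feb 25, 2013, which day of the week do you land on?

Tuesday

Feb 25, 2013 is a Monday.
650 mod 7 = 6, so 650 days before a Monday is Monday − 6 = Tuesday.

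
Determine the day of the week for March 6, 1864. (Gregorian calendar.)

Sunday

January 1, 1864 is a Friday.
Jan 1, 1864 → Feb 1, 1864: 31 days (January has 31).
Feb 1, 1864 → Mar 1, 1864: 29 days (February has 29).
Mar 1, 1864 → Mar 6, 1864: 5 days.
Total: 65 days.
65 mod 7 = 2, so Friday + 2 = Sunday.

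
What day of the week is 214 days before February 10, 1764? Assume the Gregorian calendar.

Monday

First find the weekday of Feb 10, 1764. Doomsday rule: the anchor day for the 1700s is Sunday. For year 64: 64÷12 = 5 r 4, and 4÷4 = 1, so 5+4+1 = 10.
Sunday + 10 ≡ Wednesday — that's 1764's doomsday.
In February the doomsday date is Feb 29 (1764 is a leap year (divisible by 4)).
Feb 10 is 19 days before Feb 29; 19 mod 7 = 5, so Wednesday − 5 = Friday.
214 mod 7 = 4, so 214 days before a Friday is Friday − 4 = Monday.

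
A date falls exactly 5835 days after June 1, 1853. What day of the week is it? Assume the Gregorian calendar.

Sunday

First find the weekday of Jun 1, 1853. Doomsday rule: the anchor day for the 1800s is Friday. For year 53: 53÷12 = 4 r 5, and 5÷4 = 1, so 4+5+1 = 10.
Friday + 10 ≡ Monday — that's 1853's doomsday.
In June the doomsday date is Jun 6.
Jun 1 is 5 days before Jun 6; 5 mod 7 = 5, so Monday − 5 = Wednesday.
5835 mod 7 = 4, so 5835 days after a Wednesday is Wednesday + 4 = Sunday.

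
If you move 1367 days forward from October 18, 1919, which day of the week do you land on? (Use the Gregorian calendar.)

First find the weekday of Oct 18, 1919. Doomsday rule: the anchor day for the 1900s is Wednesday. For year 19: 19÷12 = 1 r 7, and 7÷4 = 1, so 1+7+1 = 9.
Wednesday + 9 ≡ Friday — that's 1919's doomsday.
In October the doomsday date is Oct 10.
Oct 18 is 8 days after Oct 10; 8 mod 7 = 1, so Friday + 1 = Saturday.
1367 mod 7 = 2, so 1367 days after a Saturday is Saturday + 2 = Monday.

Monday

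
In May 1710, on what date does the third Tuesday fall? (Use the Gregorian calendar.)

May 20, 1710

May 1, 1710 is a Thursday.
The first Tuesday is therefore May 6 (5 days later).
The third Tuesday is 6 + 2×7 = May 20.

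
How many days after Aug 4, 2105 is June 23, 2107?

Aug 4, 2105 → Aug 4, 2106: 365 days.
Aug 4, 2106 → Sep 4, 2106: 31 days (August has 31).
Sep 4, 2106 → Oct 4, 2106: 30 days (September has 30).
Oct 4, 2106 → Nov 4, 2106: 31 days (October has 31).
Nov 4, 2106 → Dec 4, 2106: 30 days (November has 30).
Dec 4, 2106 → Jan 4, 2107: 31 days (December has 31).
Jan 4, 2107 → Feb 4, 2107: 31 days (January has 31).
Feb 4, 2107 → Mar 4, 2107: 28 days (February has 28).
Mar 4, 2107 → Apr 4, 2107: 31 days (March has 31).
Apr 4, 2107 → May 4, 2107: 30 days (April has 30).
May 4, 2107 → Jun 4, 2107: 31 days (May has 31).
Jun 4, 2107 → Jun 23, 2107: 19 days.
Total: 688 days.

688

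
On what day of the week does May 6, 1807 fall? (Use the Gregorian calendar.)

Doomsday rule: the anchor day for the 1800s is Friday. For year 07: 7÷12 = 0 r 7, and 7÷4 = 1, so 0+7+1 = 8.
Friday + 8 ≡ Saturday — that's 1807's doomsday.
In May the doomsday date is May 9.
May 6 is 3 days before May 9; 3 mod 7 = 3, so Saturday − 3 = Wednesday.

Wednesday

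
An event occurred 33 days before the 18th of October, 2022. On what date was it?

September 15, 2022

−18 → Sep 30, 2022 (end of Sep, 30 days; 15 left).
−15 → Sep 15, 2022.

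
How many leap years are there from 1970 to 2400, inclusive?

Multiples of 4 in [1970,2400]: 108.
Of those, multiples of 100: 5 (not leap unless ÷400).
Multiples of 400: 2.
Leap years = 108 − 5 + 2 = 105.

105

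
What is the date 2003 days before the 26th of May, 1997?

−365 (one year) → May 26, 1996 (1638 left).
−366 (one year; includes Feb 29, 1996) → May 26, 1995 (1272 left).
−365 (one year) → May 26, 1994 (907 left).
−365 (one year) → May 26, 1993 (542 left).
−365 (one year) → May 26, 1992 (177 left).
−26 → Apr 30, 1992 (end of Apr, 30 days; 151 left).
−30 → Mar 31, 1992 (end of Mar, 31 days; 121 left).
−31 → Feb 29, 1992 (end of Feb, 29 days; 90 left).
−29 → Jan 31, 1992 (end of Jan, 31 days; 61 left).
−31 → Dec 31, 1991 (end of Dec, 31 days; 30 left).
−30 → Dec 1, 1991.

December 1, 1991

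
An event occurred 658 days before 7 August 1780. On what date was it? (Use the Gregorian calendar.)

−366 (one year; includes Feb 29, 1780) → Aug 7, 1779 (292 left).
−7 → Jul 31, 1779 (end of Jul, 31 days; 285 left).
−31 → Jun 30, 1779 (end of Jun, 30 days; 254 left).
−30 → May 31, 1779 (end of May, 31 days; 224 left).
−31 → Apr 30, 1779 (end of Apr, 30 days; 193 left).
−30 → Mar 31, 1779 (end of Mar, 31 days; 163 left).
−31 → Feb 28, 1779 (end of Feb, 28 days; 132 left).
−28 → Jan 31, 1779 (end of Jan, 31 days; 104 left).
−31 → Dec 31, 1778 (end of Dec, 31 days; 73 left).
−31 → Nov 30, 1778 (end of Nov, 30 days; 42 left).
−30 → Oct 31, 1778 (end of Oct, 31 days; 12 left).
−12 → Oct 19, 1778.

October 19, 1778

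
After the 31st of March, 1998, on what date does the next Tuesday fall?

April 7, 1998

Mar 31, 1998 is a Tuesday.
From Tuesday to the next Tuesday is 7 days.
Mar 31, 1998 + 7 = Apr 7, 1998.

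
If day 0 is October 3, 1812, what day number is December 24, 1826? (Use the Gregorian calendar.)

Oct 3, 1812 → Oct 3, 1813: 365 days.
Oct 3, 1813 → Oct 3, 1814: 365 days.
Oct 3, 1814 → Oct 3, 1815: 365 days.
Oct 3, 1815 → Oct 3, 1816: 366 days (Feb 29, 1816 is in that span).
Oct 3, 1816 → Oct 3, 1817: 365 days.
Oct 3, 1817 → Oct 3, 1818: 365 days.
Oct 3, 1818 → Oct 3, 1819: 365 days.
Oct 3, 1819 → Oct 3, 1820: 366 days (Feb 29, 1820 is in that span).
Oct 3, 1820 → Oct 3, 1821: 365 days.
Oct 3, 1821 → Oct 3, 1822: 365 days.
Oct 3, 1822 → Oct 3, 1823: 365 days.
Oct 3, 1823 → Oct 3, 1824: 366 days (Feb 29, 1824 is in that span).
Oct 3, 1824 → Oct 3, 1825: 365 days.
Oct 3, 1825 → Oct 3, 1826: 365 days.
Oct 3, 1826 → Nov 3, 1826: 31 days (October has 31).
Nov 3, 1826 → Dec 3, 1826: 30 days (November has 30).
Dec 3, 1826 → Dec 24, 1826: 21 days.
Total: 5195 days.

5195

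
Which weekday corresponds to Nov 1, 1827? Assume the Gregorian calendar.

Doomsday rule: the anchor day for the 1800s is Friday. For year 27: 27÷12 = 2 r 3, and 3÷4 = 0, so 2+3+0 = 5.
Friday + 5 ≡ Wednesday — that's 1827's doomsday.
In November the doomsday date is Nov 7.
Nov 1 is 6 days before Nov 7; 6 mod 7 = 6, so Wednesday − 6 = Thursday.

Thursday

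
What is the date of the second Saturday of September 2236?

September 1, 2236 is a Thursday.
The first Saturday is therefore September 3 (2 days later).
The second Saturday is 3 + 1×7 = September 10.

September 10, 2236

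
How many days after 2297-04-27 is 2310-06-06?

Apr 27, 2297 → Apr 27, 2298: 365 days.
Apr 27, 2298 → Apr 27, 2299: 365 days.
Apr 27, 2299 → Apr 27, 2300: 365 days.
Apr 27, 2300 → Apr 27, 2301: 365 days.
Apr 27, 2301 → Apr 27, 2302: 365 days.
Apr 27, 2302 → Apr 27, 2303: 365 days.
Apr 27, 2303 → Apr 27, 2304: 366 days (Feb 29, 2304 is in that span).
Apr 27, 2304 → Apr 27, 2305: 365 days.
Apr 27, 2305 → Apr 27, 2306: 365 days.
Apr 27, 2306 → Apr 27, 2307: 365 days.
Apr 27, 2307 → Apr 27, 2308: 366 days (Feb 29, 2308 is in that span).
Apr 27, 2308 → Apr 27, 2309: 365 days.
Apr 27, 2309 → Apr 27, 2310: 365 days.
Apr 27, 2310 → May 27, 2310: 30 days (April has 30).
May 27, 2310 → Jun 6, 2310: 10 days.
Total: 4787 days.

4787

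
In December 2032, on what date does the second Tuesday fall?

December 1, 2032 is a Wednesday.
The first Tuesday is therefore December 7 (6 days later).
The second Tuesday is 7 + 1×7 = December 14.

December 14, 2032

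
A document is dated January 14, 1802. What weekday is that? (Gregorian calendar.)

Thursday

Doomsday rule: the anchor day for the 1800s is Friday. For year 02: 2÷12 = 0 r 2, and 2÷4 = 0, so 0+2+0 = 2.
Friday + 2 ≡ Sunday — that's 1802's doomsday.
In January the doomsday date is Jan 3 (1802 is not a leap year).
Jan 14 is 11 days after Jan 3; 11 mod 7 = 4, so Sunday + 4 = Thursday.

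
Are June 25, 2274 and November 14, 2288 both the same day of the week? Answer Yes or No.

No

From Jun 25, 2274 to Nov 14, 2288 is 5256 days.
5256 mod 7 = 6, so they are different weekdays.
(Jun 25, 2274 is a Thursday; Nov 14, 2288 is a Wednesday.)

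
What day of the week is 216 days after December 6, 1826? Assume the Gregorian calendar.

Tuesday

First find the weekday of Dec 6, 1826. Doomsday rule: the anchor day for the 1800s is Friday. For year 26: 26÷12 = 2 r 2, and 2÷4 = 0, so 2+2+0 = 4.
Friday + 4 ≡ Tuesday — that's 1826's doomsday.
In December the doomsday date is Dec 12.
Dec 6 is 6 days before Dec 12; 6 mod 7 = 6, so Tuesday − 6 = Wednesday.
216 mod 7 = 6, so 216 days after a Wednesday is Wednesday + 6 = Tuesday.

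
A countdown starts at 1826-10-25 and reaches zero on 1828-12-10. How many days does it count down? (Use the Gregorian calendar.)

777

Oct 25, 1826 → Oct 25, 1827: 365 days.
Oct 25, 1827 → Oct 25, 1828: 366 days (Feb 29, 1828 is in that span).
Oct 25, 1828 → Nov 25, 1828: 31 days (October has 31).
Nov 25, 1828 → Dec 10, 1828: 15 days.
Total: 777 days.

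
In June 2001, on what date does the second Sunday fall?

June 1, 2001 is a Friday.
The first Sunday is therefore June 3 (2 days later).
The second Sunday is 3 + 1×7 = June 10.

June 10, 2001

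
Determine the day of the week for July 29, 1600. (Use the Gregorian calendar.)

Saturday

Doomsday rule: the anchor day for the 1600s is Tuesday. For year 00: 0÷12 = 0 r 0, and 0÷4 = 0, so 0+0+0 = 0.
Tuesday + 0 ≡ Tuesday — that's 1600's doomsday.
In July the doomsday date is Jul 11.
Jul 29 is 18 days after Jul 11; 18 mod 7 = 4, so Tuesday + 4 = Saturday.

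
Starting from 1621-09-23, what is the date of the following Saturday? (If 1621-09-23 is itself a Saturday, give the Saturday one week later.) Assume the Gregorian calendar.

Sep 23, 1621 is a Thursday.
From Thursday to the next Saturday is 2 days.
Sep 23, 1621 + 2 = Sep 25, 1621.

September 25, 1621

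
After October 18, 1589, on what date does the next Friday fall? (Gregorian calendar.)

Oct 18, 1589 is a Wednesday.
From Wednesday to the next Friday is 2 days.
Oct 18, 1589 + 2 = Oct 20, 1589.

October 20, 1589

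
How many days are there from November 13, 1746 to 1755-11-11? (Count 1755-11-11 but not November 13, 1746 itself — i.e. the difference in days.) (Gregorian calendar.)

Nov 13, 1746 → Nov 13, 1747: 365 days.
Nov 13, 1747 → Nov 13, 1748: 366 days (Feb 29, 1748 is in that span).
Nov 13, 1748 → Nov 13, 1749: 365 days.
Nov 13, 1749 → Nov 13, 1750: 365 days.
Nov 13, 1750 → Nov 13, 1751: 365 days.
Nov 13, 1751 → Nov 13, 1752: 366 days (Feb 29, 1752 is in that span).
Nov 13, 1752 → Nov 13, 1753: 365 days.
Nov 13, 1753 → Nov 13, 1754: 365 days.
Nov 13, 1754 → Dec 13, 1754: 30 days (November has 30).
Dec 13, 1754 → Jan 13, 1755: 31 days (December has 31).
Jan 13, 1755 → Feb 13, 1755: 31 days (January has 31).
Feb 13, 1755 → Mar 13, 1755: 28 days (February has 28).
Mar 13, 1755 → Apr 13, 1755: 31 days (March has 31).
Apr 13, 1755 → May 13, 1755: 30 days (April has 30).
May 13, 1755 → Jun 13, 1755: 31 days (May has 31).
Jun 13, 1755 → Jul 13, 1755: 30 days (June has 30).
Jul 13, 1755 → Aug 13, 1755: 31 days (July has 31).
Aug 13, 1755 → Sep 13, 1755: 31 days (August has 31).
Sep 13, 1755 → Oct 13, 1755: 30 days (September has 30).
Oct 13, 1755 → Nov 11, 1755: 29 days.
Total: 3285 days.

3285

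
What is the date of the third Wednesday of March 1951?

March 1, 1951 is a Thursday.
The first Wednesday is therefore March 7 (6 days later).
The third Wednesday is 7 + 2×7 = March 21.

March 21, 1951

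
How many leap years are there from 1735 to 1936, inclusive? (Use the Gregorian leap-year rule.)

49

Multiples of 4 in [1735,1936]: 51.
Of those, multiples of 100: 2 (not leap unless ÷400).
Multiples of 400: 0.
Leap years = 51 − 2 + 0 = 49.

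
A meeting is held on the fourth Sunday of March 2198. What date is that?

March 25, 2198

March 1, 2198 is a Thursday.
The first Sunday is therefore March 4 (3 days later).
The fourth Sunday is 4 + 3×7 = March 25.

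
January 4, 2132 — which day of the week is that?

Friday

January 1, 2132 is a Tuesday.
Jan 1, 2132 → Jan 4, 2132: 3 days.
Total: 3 days.
3 mod 7 = 3, so Tuesday + 3 = Friday.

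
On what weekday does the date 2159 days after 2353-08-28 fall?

Monday

Aug 28, 2353 is a Friday.
2159 mod 7 = 3, so 2159 days after a Friday is Friday + 3 = Monday.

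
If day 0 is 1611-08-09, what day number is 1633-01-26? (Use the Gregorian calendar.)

Aug 9, 1611 → Aug 9, 1612: 366 days (Feb 29, 1612 is in that span).
Aug 9, 1612 → Aug 9, 1613: 365 days.
Aug 9, 1613 → Aug 9, 1614: 365 days.
Aug 9, 1614 → Aug 9, 1615: 365 days.
Aug 9, 1615 → Aug 9, 1616: 366 days (Feb 29, 1616 is in that span).
Aug 9, 1616 → Aug 9, 1617: 365 days.
Aug 9, 1617 → Aug 9, 1618: 365 days.
Aug 9, 1618 → Aug 9, 1619: 365 days.
Aug 9, 1619 → Aug 9, 1620: 366 days (Feb 29, 1620 is in that span).
Aug 9, 1620 → Aug 9, 1621: 365 days.
Aug 9, 1621 → Aug 9, 1622: 365 days.
Aug 9, 1622 → Aug 9, 1623: 365 days.
Aug 9, 1623 → Aug 9, 1624: 366 days (Feb 29, 1624 is in that span).
Aug 9, 1624 → Aug 9, 1625: 365 days.
Aug 9, 1625 → Aug 9, 1626: 365 days.
Aug 9, 1626 → Aug 9, 1627: 365 days.
Aug 9, 1627 → Aug 9, 1628: 366 days (Feb 29, 1628 is in that span).
Aug 9, 1628 → Aug 9, 1629: 365 days.
Aug 9, 1629 → Aug 9, 1630: 365 days.
Aug 9, 1630 → Aug 9, 1631: 365 days.
Aug 9, 1631 → Aug 9, 1632: 366 days (Feb 29, 1632 is in that span).
Aug 9, 1632 → Sep 9, 1632: 31 days (August has 31).
Sep 9, 1632 → Oct 9, 1632: 30 days (September has 30).
Oct 9, 1632 → Nov 9, 1632: 31 days (October has 31).
Nov 9, 1632 → Dec 9, 1632: 30 days (November has 30).
Dec 9, 1632 → Jan 9, 1633: 31 days (December has 31).
Jan 9, 1633 → Jan 26, 1633: 17 days.
Total: 7841 days.

7841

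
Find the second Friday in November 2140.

November 1, 2140 is a Tuesday.
The first Friday is therefore November 4 (3 days later).
The second Friday is 4 + 1×7 = November 11.

November 11, 2140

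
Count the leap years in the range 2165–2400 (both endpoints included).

Multiples of 4 in [2165,2400]: 59.
Of those, multiples of 100: 3 (not leap unless ÷400).
Multiples of 400: 1.
Leap years = 59 − 3 + 1 = 57.

57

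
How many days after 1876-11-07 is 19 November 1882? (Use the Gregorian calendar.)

2203

Nov 7, 1876 → Nov 7, 1877: 365 days.
Nov 7, 1877 → Nov 7, 1878: 365 days.
Nov 7, 1878 → Nov 7, 1879: 365 days.
Nov 7, 1879 → Nov 7, 1880: 366 days (Feb 29, 1880 is in that span).
Nov 7, 1880 → Nov 7, 1881: 365 days.
Nov 7, 1881 → Dec 7, 1881: 30 days (November has 30).
Dec 7, 1881 → Jan 7, 1882: 31 days (December has 31).
Jan 7, 1882 → Feb 7, 1882: 31 days (January has 31).
Feb 7, 1882 → Mar 7, 1882: 28 days (February has 28).
Mar 7, 1882 → Apr 7, 1882: 31 days (March has 31).
Apr 7, 1882 → May 7, 1882: 30 days (April has 30).
May 7, 1882 → Jun 7, 1882: 31 days (May has 31).
Jun 7, 1882 → Jul 7, 1882: 30 days (June has 30).
Jul 7, 1882 → Aug 7, 1882: 31 days (July has 31).
Aug 7, 1882 → Sep 7, 1882: 31 days (August has 31).
Sep 7, 1882 → Oct 7, 1882: 30 days (September has 30).
Oct 7, 1882 → Nov 7, 1882: 31 days (October has 31).
Nov 7, 1882 → Nov 19, 1882: 12 days.
Total: 2203 days.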